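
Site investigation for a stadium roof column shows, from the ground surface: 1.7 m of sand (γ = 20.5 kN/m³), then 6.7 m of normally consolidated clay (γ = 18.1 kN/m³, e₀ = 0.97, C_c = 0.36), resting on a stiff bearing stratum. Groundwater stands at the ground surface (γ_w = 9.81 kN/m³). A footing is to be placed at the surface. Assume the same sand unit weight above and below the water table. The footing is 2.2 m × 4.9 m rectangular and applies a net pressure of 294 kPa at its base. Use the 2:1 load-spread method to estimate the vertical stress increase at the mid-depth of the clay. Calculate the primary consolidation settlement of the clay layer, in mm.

Mid-depth of clay below the ground surface: z = 1.7 + 6.7/2 = 5.05 m.
Total vertical stress at mid-clay: σ_v = 20.5×1.7 + 18.1×3.35 = 95.485 kPa.
Pore pressure: u = 9.81×(5.05 − 0) = 49.541 kPa.
Initial effective stress: σ'_0 = σ_v − u = 95.485 − 49.541 = 45.944 kPa.
Stress increase at mid-clay by the 2:1 spreading method:
Δσ = qBL/((B+z)(L+z)) = 294×2.2×4.9/((2.2+5.05)(4.9+5.05)) = 43.934 kPa
Final effective stress: σ'_f = σ'_0 + Δσ = 45.944 + 43.934 = 89.878 kPa.
Normally consolidated clay, so the full stress increment lies on the virgin compression line:
S_c = C_c·H/(1+e₀)·log₁₀(σ'_f/σ'_0) = 0.36×6.7/(1+0.97)×log₁₀(89.878/45.944)
    = 1.2244 × 0.29142 = 0.3568 m

S_c ≈ 357 mm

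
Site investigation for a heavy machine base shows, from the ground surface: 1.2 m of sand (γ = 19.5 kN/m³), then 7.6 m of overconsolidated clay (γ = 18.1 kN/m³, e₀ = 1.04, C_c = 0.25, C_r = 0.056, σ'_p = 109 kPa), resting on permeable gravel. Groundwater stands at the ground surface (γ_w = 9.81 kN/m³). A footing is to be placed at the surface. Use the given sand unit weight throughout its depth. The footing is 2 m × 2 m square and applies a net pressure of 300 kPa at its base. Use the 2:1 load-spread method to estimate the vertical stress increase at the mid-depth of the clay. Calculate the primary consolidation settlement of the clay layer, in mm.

Mid-depth of clay below the ground surface: z = 1.2 + 7.6/2 = 5 m.
Total vertical stress at mid-clay: σ_v = 19.5×1.2 + 18.1×3.8 = 92.18 kPa.
Pore pressure: u = 9.81×(5 − 0) = 49.05 kPa.
Initial effective stress: σ'_0 = σ_v − u = 92.18 − 49.05 = 43.13 kPa.
Stress increase at mid-clay by the 2:1 spreading method:
Δσ = qBL/((B+z)(L+z)) = 300×2×2/((2+5)(2+5)) = 24.49 kPa
Final effective stress: σ'_f = 43.13 + 24.49 = 67.62 kPa.
σ'_f = 67.62 ≤ σ'_p = 109 kPa, so the clay remains overconsolidated and only the recompression index applies:
S_c = C_r·H/(1+e₀)·log₁₀(σ'_f/σ'_0) = 0.056×7.6/2.04×log₁₀(67.62/43.13)
    = 0.20863 × 0.1953 = 0.04075 m

S_c ≈ 40.7 mm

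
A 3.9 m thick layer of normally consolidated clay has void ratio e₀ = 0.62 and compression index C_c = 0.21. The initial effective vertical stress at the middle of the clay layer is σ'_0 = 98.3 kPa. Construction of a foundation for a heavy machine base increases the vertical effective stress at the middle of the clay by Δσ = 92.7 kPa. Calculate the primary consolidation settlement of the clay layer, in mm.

Final effective stress: σ'_f = σ'_0 + Δσ = 98.3 + 92.7 = 191 kPa.
Normally consolidated clay, so the full stress increment lies on the virgin compression line:
S_c = C_c·H/(1+e₀)·log₁₀(σ'_f/σ'_0) = 0.21×3.9/(1+0.62)×log₁₀(191/98.3)
    = 0.50556 × 0.28848 = 0.1458 m

S_c ≈ 146 mm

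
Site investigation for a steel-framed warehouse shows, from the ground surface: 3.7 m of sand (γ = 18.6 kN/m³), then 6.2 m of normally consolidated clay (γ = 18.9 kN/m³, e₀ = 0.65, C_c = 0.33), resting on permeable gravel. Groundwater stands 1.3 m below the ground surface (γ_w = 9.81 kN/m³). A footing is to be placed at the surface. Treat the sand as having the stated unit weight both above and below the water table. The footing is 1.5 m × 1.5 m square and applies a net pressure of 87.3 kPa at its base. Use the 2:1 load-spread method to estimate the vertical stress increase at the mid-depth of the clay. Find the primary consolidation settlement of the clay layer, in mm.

S_c ≈ 20.5 mm

Mid-depth of clay below the ground surface: z = 3.7 + 6.2/2 = 6.8 m.
Total vertical stress at mid-clay: σ_v = 18.6×3.7 + 18.9×3.1 = 127.41 kPa.
Pore pressure: u = 9.81×(6.8 − 1.3) = 53.955 kPa.
Initial effective stress: σ'_0 = σ_v − u = 127.41 − 53.955 = 73.455 kPa.
Stress increase at mid-clay by the 2:1 spreading method:
Δσ = qBL/((B+z)(L+z)) = 87.3×1.5×1.5/((1.5+6.8)(1.5+6.8)) = 2.8513 kPa
Final effective stress: σ'_f = σ'_0 + Δσ = 73.455 + 2.8513 = 76.306 kPa.
Normally consolidated clay, so the full stress increment lies on the virgin compression line:
S_c = C_c·H/(1+e₀)·log₁₀(σ'_f/σ'_0) = 0.33×6.2/(1+0.65)×log₁₀(76.306/73.455)
    = 1.24 × 0.016537 = 0.02051 m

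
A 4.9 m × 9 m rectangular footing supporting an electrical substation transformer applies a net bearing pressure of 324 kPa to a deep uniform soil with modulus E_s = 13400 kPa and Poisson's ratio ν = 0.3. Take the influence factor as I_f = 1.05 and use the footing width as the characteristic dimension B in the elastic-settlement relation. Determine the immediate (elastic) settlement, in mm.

Immediate (elastic) settlement: S_e = q·B·(1−ν²)/E_s · I_f.
S_e = 324 × 4.9 × (1 − 0.3²) / 13400 × 1.05
    = 324 × 4.9 × 0.91 / 13400 × 1.05
    = 0.1132 m = 113.2 mm

S_e ≈ 113 mm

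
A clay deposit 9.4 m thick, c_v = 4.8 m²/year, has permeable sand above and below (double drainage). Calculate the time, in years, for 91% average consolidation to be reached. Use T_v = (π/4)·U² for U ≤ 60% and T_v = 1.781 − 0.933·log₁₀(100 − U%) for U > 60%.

Drainage path length: H_d = H/2 = 4.7 m (double drainage).
U > 60%: T_v = 1.781 − 0.933·log₁₀(100 − 91) = 0.89069.
t = T_v·H_d²/c_v = 0.89069×4.7²/4.8 = 4.099 years.

t ≈ 4.1 years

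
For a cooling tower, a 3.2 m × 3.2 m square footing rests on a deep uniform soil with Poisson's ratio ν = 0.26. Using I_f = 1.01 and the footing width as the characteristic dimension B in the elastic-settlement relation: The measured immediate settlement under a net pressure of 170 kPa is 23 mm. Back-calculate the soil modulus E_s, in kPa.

E_s ≈ 22300 kPa

S_e = q·B·(1−ν²)/E_s · I_f  ⇒  E_s = q·B·(1−ν²)·I_f / S_e.
E_s = 170 × 3.2 × 0.9324 × 1.01 / 0.023 = 22270 kPa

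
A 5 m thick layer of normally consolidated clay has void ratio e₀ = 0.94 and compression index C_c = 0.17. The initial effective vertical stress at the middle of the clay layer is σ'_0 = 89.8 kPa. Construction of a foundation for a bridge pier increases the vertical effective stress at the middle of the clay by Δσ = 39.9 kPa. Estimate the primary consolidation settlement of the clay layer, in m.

Final effective stress: σ'_f = σ'_0 + Δσ = 89.8 + 39.9 = 129.7 kPa.
Normally consolidated clay, so the full stress increment lies on the virgin compression line:
S_c = C_c·H/(1+e₀)·log₁₀(σ'_f/σ'_0) = 0.17×5/(1+0.94)×log₁₀(129.7/89.8)
    = 0.43814 × 0.15966 = 0.06995 m

S_c ≈ 0.07 m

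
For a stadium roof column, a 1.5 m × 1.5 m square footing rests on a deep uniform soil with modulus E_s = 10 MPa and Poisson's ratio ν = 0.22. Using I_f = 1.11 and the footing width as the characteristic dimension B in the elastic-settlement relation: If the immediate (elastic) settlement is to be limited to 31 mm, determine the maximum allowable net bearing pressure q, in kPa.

q ≈ 196 kPa

E_s = 10 MPa = 10000 kPa.
S_e = q·B·(1−ν²)/E_s · I_f  ⇒  q = S_e·E_s / (B·(1−ν²)·I_f).
q = 0.031 × 10000 / (1.5 × 0.9516 × 1.11) = 195.7 kPa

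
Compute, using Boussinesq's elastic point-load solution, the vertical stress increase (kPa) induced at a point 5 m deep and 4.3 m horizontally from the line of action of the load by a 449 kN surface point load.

Boussinesq vertical stress below a point load on an elastic half-space:
Δσ_z = 3P/(2πz²) · [1 + (r/z)²]^(−5/2)
r/z = 4.3/5 = 0.86; [1+(r/z)²]^(−5/2) = 0.25054.
Δσ_z = 3×449/(2π×5²) × 0.25054 = 8.5753 × 0.25054 = 2.148 kPa

Δσ_z ≈ 2.15 kPa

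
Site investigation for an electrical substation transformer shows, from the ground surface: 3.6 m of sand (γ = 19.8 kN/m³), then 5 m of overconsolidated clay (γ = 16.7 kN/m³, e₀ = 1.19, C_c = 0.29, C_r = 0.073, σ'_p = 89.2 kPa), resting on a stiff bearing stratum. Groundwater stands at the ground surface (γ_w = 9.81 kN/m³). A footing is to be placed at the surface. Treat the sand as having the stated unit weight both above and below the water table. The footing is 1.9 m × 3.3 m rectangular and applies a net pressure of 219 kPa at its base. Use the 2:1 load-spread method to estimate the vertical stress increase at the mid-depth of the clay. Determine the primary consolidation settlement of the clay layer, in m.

Mid-depth of clay below the ground surface: z = 3.6 + 5/2 = 6.1 m.
Total vertical stress at mid-clay: σ_v = 19.8×3.6 + 16.7×2.5 = 113.03 kPa.
Pore pressure: u = 9.81×(6.1 − 0) = 59.841 kPa.
Initial effective stress: σ'_0 = σ_v − u = 113.03 − 59.841 = 53.189 kPa.
Stress increase at mid-clay by the 2:1 spreading method:
Δσ = qBL/((B+z)(L+z)) = 219×1.9×3.3/((1.9+6.1)(3.3+6.1)) = 18.26 kPa
Final effective stress: σ'_f = 53.189 + 18.26 = 71.449 kPa.
σ'_f = 71.449 ≤ σ'_p = 89.2 kPa, so the clay remains overconsolidated and only the recompression index applies:
S_c = C_r·H/(1+e₀)·log₁₀(σ'_f/σ'_0) = 0.073×5/2.19×log₁₀(71.449/53.189)
    = 0.16667 × 0.12817 = 0.02136 m

S_c ≈ 0.0214 m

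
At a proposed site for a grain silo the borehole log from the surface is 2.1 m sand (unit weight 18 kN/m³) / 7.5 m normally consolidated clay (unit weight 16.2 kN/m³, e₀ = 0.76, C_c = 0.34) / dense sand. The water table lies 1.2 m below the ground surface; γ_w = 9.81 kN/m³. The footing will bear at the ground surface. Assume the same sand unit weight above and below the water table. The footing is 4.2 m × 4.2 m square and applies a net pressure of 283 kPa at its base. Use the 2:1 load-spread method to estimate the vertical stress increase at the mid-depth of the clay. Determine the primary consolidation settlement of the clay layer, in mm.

Mid-depth of clay below the ground surface: z = 2.1 + 7.5/2 = 5.85 m.
Total vertical stress at mid-clay: σ_v = 18×2.1 + 16.2×3.75 = 98.55 kPa.
Pore pressure: u = 9.81×(5.85 − 1.2) = 45.617 kPa.
Initial effective stress: σ'_0 = σ_v − u = 98.55 − 45.617 = 52.933 kPa.
Stress increase at mid-clay by the 2:1 spreading method:
Δσ = qBL/((B+z)(L+z)) = 283×4.2×4.2/((4.2+5.85)(4.2+5.85)) = 49.426 kPa
Final effective stress: σ'_f = σ'_0 + Δσ = 52.933 + 49.426 = 102.36 kPa.
Normally consolidated clay, so the full stress increment lies on the virgin compression line:
S_c = C_c·H/(1+e₀)·log₁₀(σ'_f/σ'_0) = 0.34×7.5/(1+0.76)×log₁₀(102.36/52.933)
    = 1.4489 × 0.2864 = 0.415 m

S_c ≈ 415 mm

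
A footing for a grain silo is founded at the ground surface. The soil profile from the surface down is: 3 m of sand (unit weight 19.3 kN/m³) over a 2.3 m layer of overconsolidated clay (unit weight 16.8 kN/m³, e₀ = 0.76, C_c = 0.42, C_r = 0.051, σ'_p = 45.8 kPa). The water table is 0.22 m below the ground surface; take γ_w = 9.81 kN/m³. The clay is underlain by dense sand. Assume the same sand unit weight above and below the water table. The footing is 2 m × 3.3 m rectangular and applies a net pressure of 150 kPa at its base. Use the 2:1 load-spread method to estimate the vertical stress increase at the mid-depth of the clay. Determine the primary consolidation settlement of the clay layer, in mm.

S_c ≈ 70.4 mm

Mid-depth of clay below the ground surface: z = 3 + 2.3/2 = 4.15 m.
Total vertical stress at mid-clay: σ_v = 19.3×3 + 16.8×1.15 = 77.22 kPa.
Pore pressure: u = 9.81×(4.15 − 0.22) = 38.553 kPa.
Initial effective stress: σ'_0 = σ_v − u = 77.22 − 38.553 = 38.667 kPa.
Stress increase at mid-clay by the 2:1 spreading method:
Δσ = qBL/((B+z)(L+z)) = 150×2×3.3/((2+4.15)(3.3+4.15)) = 21.607 kPa
Final effective stress: σ'_f = 38.667 + 21.607 = 60.274 kPa.
σ'_f = 60.274 > σ'_p = 45.8 kPa, so the stress path crosses the preconsolidation pressure — recompression up to σ'_p, then virgin compression beyond:
S_c = H/(1+e₀)·[C_r·log₁₀(σ'_p/σ'_0) + C_c·log₁₀(σ'_f/σ'_p)]
    = 2.3/1.76 × [0.051×log₁₀(45.8/38.667) + 0.42×log₁₀(60.274/45.8)]
    = 1.3068 × [0.0037498 + 0.050091] = 0.07036 m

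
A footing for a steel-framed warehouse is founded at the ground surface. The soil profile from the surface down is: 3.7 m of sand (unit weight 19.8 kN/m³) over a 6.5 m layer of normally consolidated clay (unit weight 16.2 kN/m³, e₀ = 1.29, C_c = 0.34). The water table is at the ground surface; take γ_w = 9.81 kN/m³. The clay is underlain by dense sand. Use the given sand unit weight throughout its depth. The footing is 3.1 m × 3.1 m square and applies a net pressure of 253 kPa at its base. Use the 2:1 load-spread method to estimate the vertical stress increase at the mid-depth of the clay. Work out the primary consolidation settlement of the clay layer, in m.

S_c ≈ 0.146 m

Mid-depth of clay below the ground surface: z = 3.7 + 6.5/2 = 6.95 m.
Total vertical stress at mid-clay: σ_v = 19.8×3.7 + 16.2×3.25 = 125.91 kPa.
Pore pressure: u = 9.81×(6.95 − 0) = 68.18 kPa.
Initial effective stress: σ'_0 = σ_v − u = 125.91 − 68.18 = 57.73 kPa.
Stress increase at mid-clay by the 2:1 spreading method:
Δσ = qBL/((B+z)(L+z)) = 253×3.1×3.1/((3.1+6.95)(3.1+6.95)) = 24.072 kPa
Final effective stress: σ'_f = σ'_0 + Δσ = 57.73 + 24.072 = 81.802 kPa.
Normally consolidated clay, so the full stress increment lies on the virgin compression line:
S_c = C_c·H/(1+e₀)·log₁₀(σ'_f/σ'_0) = 0.34×6.5/(1+1.29)×log₁₀(81.802/57.73)
    = 0.96507 × 0.15136 = 0.1461 m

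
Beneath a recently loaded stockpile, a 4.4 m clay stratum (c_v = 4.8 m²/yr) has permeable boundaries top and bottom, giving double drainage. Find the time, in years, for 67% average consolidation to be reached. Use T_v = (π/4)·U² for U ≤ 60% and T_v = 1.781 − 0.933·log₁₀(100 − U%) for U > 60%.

t ≈ 0.367 years

Drainage path length: H_d = H/2 = 2.2 m (double drainage).
U > 60%: T_v = 1.781 − 0.933·log₁₀(100 − 67) = 0.36423.
t = T_v·H_d²/c_v = 0.36423×2.2²/4.8 = 0.3673 years.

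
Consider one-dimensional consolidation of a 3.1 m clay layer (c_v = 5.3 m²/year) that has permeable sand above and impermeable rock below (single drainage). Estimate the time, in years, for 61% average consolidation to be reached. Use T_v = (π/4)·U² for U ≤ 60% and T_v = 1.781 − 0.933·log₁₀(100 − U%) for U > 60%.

Drainage path length: H_d = H = 3.1 m (single drainage).
U > 60%: T_v = 1.781 − 0.933·log₁₀(100 − 61) = 0.29654.
t = T_v·H_d²/c_v = 0.29654×3.1²/5.3 = 0.5377 years.

t ≈ 0.538 years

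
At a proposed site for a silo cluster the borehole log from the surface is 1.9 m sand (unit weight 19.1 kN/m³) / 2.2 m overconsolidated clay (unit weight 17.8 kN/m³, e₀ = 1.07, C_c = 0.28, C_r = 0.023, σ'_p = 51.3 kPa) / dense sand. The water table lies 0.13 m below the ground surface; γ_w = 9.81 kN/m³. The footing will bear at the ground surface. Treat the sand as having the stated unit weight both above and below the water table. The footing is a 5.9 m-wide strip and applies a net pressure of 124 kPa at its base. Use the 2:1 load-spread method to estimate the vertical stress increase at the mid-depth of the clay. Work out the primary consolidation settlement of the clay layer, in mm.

S_c ≈ 105 mm

Mid-depth of clay below the ground surface: z = 1.9 + 2.2/2 = 3 m.
Total vertical stress at mid-clay: σ_v = 19.1×1.9 + 17.8×1.1 = 55.87 kPa.
Pore pressure: u = 9.81×(3 − 0.13) = 28.155 kPa.
Initial effective stress: σ'_0 = σ_v − u = 55.87 − 28.155 = 27.715 kPa.
Stress increase at mid-clay by the 2:1 spreading method:
Δσ = qB/(B+z) = 124×5.9/(5.9+3) = 82.202 kPa
Final effective stress: σ'_f = 27.715 + 82.202 = 109.92 kPa.
σ'_f = 109.92 > σ'_p = 51.3 kPa, so the stress path crosses the preconsolidation pressure — recompression up to σ'_p, then virgin compression beyond:
S_c = H/(1+e₀)·[C_r·log₁₀(σ'_p/σ'_0) + C_c·log₁₀(σ'_f/σ'_p)]
    = 2.2/2.07 × [0.023×log₁₀(51.3/27.715) + 0.28×log₁₀(109.92/51.3)]
    = 1.0628 × [0.0061503 + 0.092669] = 0.105 m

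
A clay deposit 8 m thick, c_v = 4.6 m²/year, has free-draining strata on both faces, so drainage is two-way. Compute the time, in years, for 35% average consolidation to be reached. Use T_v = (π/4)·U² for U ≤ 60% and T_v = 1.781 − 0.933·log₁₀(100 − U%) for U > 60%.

Drainage path length: H_d = H/2 = 4 m (double drainage).
U ≤ 60%: T_v = (π/4)·U² = (π/4)×0.35² = 0.096211.
t = T_v·H_d²/c_v = 0.096211×4²/4.6 = 0.3346 years.

t ≈ 0.335 years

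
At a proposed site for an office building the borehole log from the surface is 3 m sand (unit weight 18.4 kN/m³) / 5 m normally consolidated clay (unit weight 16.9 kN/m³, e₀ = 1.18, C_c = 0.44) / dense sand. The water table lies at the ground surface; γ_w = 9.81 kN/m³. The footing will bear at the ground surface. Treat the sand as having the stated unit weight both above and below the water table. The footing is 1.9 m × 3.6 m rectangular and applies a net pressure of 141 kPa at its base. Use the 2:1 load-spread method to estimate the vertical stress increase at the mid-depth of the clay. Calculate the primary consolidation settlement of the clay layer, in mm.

S_c ≈ 125 mm

Mid-depth of clay below the ground surface: z = 3 + 5/2 = 5.5 m.
Total vertical stress at mid-clay: σ_v = 18.4×3 + 16.9×2.5 = 97.45 kPa.
Pore pressure: u = 9.81×(5.5 − 0) = 53.955 kPa.
Initial effective stress: σ'_0 = σ_v − u = 97.45 − 53.955 = 43.495 kPa.
Stress increase at mid-clay by the 2:1 spreading method:
Δσ = qBL/((B+z)(L+z)) = 141×1.9×3.6/((1.9+5.5)(3.6+5.5)) = 14.322 kPa
Final effective stress: σ'_f = σ'_0 + Δσ = 43.495 + 14.322 = 57.817 kPa.
Normally consolidated clay, so the full stress increment lies on the virgin compression line:
S_c = C_c·H/(1+e₀)·log₁₀(σ'_f/σ'_0) = 0.44×5/(1+1.18)×log₁₀(57.817/43.495)
    = 1.0092 × 0.12362 = 0.1248 m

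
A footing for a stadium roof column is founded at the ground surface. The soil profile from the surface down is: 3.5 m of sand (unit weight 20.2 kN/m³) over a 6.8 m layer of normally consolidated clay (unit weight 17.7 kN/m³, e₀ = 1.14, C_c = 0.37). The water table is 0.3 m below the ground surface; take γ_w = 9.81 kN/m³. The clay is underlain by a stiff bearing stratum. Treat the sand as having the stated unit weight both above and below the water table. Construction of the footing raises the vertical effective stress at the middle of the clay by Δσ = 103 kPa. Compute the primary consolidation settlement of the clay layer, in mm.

S_c ≈ 479 mm

Mid-depth of clay below the ground surface: z = 3.5 + 6.8/2 = 6.9 m.
Total vertical stress at mid-clay: σ_v = 20.2×3.5 + 17.7×3.4 = 130.88 kPa.
Pore pressure: u = 9.81×(6.9 − 0.3) = 64.746 kPa.
Initial effective stress: σ'_0 = σ_v − u = 130.88 − 64.746 = 66.134 kPa.
Final effective stress: σ'_f = σ'_0 + Δσ = 66.134 + 103 = 169.13 kPa.
Normally consolidated clay, so the full stress increment lies on the virgin compression line:
S_c = C_c·H/(1+e₀)·log₁₀(σ'_f/σ'_0) = 0.37×6.8/(1+1.14)×log₁₀(169.13/66.134)
    = 1.1757 × 0.4078 = 0.4795 m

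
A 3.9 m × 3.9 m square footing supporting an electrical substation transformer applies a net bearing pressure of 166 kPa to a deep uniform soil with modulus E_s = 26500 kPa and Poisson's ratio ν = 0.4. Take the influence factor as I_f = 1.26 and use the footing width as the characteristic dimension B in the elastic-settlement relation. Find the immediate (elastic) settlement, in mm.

Immediate (elastic) settlement: S_e = q·B·(1−ν²)/E_s · I_f.
S_e = 166 × 3.9 × (1 − 0.4²) / 26500 × 1.26
    = 166 × 3.9 × 0.84 / 26500 × 1.26
    = 0.02586 m = 25.86 mm

S_e ≈ 25.9 mm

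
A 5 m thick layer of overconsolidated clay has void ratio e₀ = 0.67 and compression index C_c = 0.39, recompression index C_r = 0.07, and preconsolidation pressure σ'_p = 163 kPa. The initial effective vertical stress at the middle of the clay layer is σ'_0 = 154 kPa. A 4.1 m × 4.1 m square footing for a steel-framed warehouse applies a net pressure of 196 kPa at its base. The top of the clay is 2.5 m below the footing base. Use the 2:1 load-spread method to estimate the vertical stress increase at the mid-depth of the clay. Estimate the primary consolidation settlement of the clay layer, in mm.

Mid-depth of clay below the footing base: z = 2.5 + 5/2 = 5 m.
Stress increase at mid-clay by the 2:1 spreading method:
Δσ = qBL/((B+z)(L+z)) = 196×4.1×4.1/((4.1+5)(4.1+5)) = 39.787 kPa
Final effective stress: σ'_f = 154 + 39.787 = 193.79 kPa.
σ'_f = 193.79 > σ'_p = 163 kPa, so the stress path crosses the preconsolidation pressure — recompression up to σ'_p, then virgin compression beyond:
S_c = H/(1+e₀)·[C_r·log₁₀(σ'_p/σ'_0) + C_c·log₁₀(σ'_f/σ'_p)]
    = 5/1.67 × [0.07×log₁₀(163/154) + 0.39×log₁₀(193.79/163)]
    = 2.994 × [0.0017267 + 0.029306] = 0.09291 m

S_c ≈ 92.9 mm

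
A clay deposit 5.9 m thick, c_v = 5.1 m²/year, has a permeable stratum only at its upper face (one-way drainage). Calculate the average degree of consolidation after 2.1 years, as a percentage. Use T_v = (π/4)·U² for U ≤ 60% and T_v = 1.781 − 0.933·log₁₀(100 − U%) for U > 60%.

U ≈ 62.1 %

Drainage path length: H_d = H = 5.9 m (single drainage).
T_v = c_v·t/H_d² = 5.1×2.1/5.9² = 0.30767.
T_v = 0.30767 corresponds to the U > 60% branch:
U = 1 − 10^((1.781 − T_v)/0.933)/100 = 0.6206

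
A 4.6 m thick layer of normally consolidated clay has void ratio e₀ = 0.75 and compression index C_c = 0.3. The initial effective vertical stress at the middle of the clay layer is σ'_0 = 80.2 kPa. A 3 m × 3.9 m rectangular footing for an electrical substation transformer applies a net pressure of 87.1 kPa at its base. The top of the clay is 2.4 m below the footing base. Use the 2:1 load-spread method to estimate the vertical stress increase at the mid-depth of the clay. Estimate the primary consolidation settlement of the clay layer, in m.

Mid-depth of clay below the footing base: z = 2.4 + 4.6/2 = 4.7 m.
Stress increase at mid-clay by the 2:1 spreading method:
Δσ = qBL/((B+z)(L+z)) = 87.1×3×3.9/((3+4.7)(3.9+4.7)) = 15.389 kPa
Final effective stress: σ'_f = σ'_0 + Δσ = 80.2 + 15.389 = 95.589 kPa.
Normally consolidated clay, so the full stress increment lies on the virgin compression line:
S_c = C_c·H/(1+e₀)·log₁₀(σ'_f/σ'_0) = 0.3×4.6/(1+0.75)×log₁₀(95.589/80.2)
    = 0.78857 × 0.076234 = 0.06012 m

S_c ≈ 0.0601 m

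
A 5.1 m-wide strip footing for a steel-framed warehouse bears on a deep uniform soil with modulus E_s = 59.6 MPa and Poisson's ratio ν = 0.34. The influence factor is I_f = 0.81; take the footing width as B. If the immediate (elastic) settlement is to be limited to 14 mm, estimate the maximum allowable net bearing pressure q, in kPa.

E_s = 59.6 MPa = 59600 kPa.
S_e = q·B·(1−ν²)/E_s · I_f  ⇒  q = S_e·E_s / (B·(1−ν²)·I_f).
q = 0.014 × 59600 / (5.1 × 0.8844 × 0.81) = 228.4 kPa

q ≈ 228 kPa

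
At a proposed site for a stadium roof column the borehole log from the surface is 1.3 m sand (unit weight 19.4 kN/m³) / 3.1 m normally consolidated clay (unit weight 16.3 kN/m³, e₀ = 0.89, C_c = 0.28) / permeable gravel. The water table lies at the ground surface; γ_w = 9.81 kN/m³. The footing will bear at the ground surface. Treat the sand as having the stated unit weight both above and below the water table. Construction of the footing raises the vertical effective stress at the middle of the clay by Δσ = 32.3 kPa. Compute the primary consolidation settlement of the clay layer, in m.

Mid-depth of clay below the ground surface: z = 1.3 + 3.1/2 = 2.85 m.
Total vertical stress at mid-clay: σ_v = 19.4×1.3 + 16.3×1.55 = 50.485 kPa.
Pore pressure: u = 9.81×(2.85 − 0) = 27.959 kPa.
Initial effective stress: σ'_0 = σ_v − u = 50.485 − 27.959 = 22.526 kPa.
Final effective stress: σ'_f = σ'_0 + Δσ = 22.526 + 32.3 = 54.826 kPa.
Normally consolidated clay, so the full stress increment lies on the virgin compression line:
S_c = C_c·H/(1+e₀)·log₁₀(σ'_f/σ'_0) = 0.28×3.1/(1+0.89)×log₁₀(54.826/22.526)
    = 0.45926 × 0.3863 = 0.1774 m

S_c ≈ 0.177 m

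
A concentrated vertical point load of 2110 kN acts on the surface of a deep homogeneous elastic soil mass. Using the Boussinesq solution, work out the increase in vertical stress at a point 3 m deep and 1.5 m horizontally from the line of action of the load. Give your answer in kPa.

Δσ_z ≈ 64.1 kPa

Boussinesq vertical stress below a point load on an elastic half-space:
Δσ_z = 3P/(2πz²) · [1 + (r/z)²]^(−5/2)
r/z = 1.5/3 = 0.5; [1+(r/z)²]^(−5/2) = 0.57243.
Δσ_z = 3×2110/(2π×3²) × 0.57243 = 111.94 × 0.57243 = 64.08 kPa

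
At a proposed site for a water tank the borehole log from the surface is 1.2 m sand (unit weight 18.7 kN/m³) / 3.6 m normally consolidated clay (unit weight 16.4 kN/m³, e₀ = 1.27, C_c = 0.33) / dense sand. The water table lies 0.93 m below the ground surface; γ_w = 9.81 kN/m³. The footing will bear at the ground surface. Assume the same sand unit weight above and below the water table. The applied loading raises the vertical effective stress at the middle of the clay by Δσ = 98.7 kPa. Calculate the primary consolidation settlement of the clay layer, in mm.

S_c ≈ 322 mm

Mid-depth of clay below the ground surface: z = 1.2 + 3.6/2 = 3 m.
Total vertical stress at mid-clay: σ_v = 18.7×1.2 + 16.4×1.8 = 51.96 kPa.
Pore pressure: u = 9.81×(3 − 0.93) = 20.307 kPa.
Initial effective stress: σ'_0 = σ_v − u = 51.96 − 20.307 = 31.653 kPa.
Final effective stress: σ'_f = σ'_0 + Δσ = 31.653 + 98.7 = 130.35 kPa.
Normally consolidated clay, so the full stress increment lies on the virgin compression line:
S_c = C_c·H/(1+e₀)·log₁₀(σ'_f/σ'_0) = 0.33×3.6/(1+1.27)×log₁₀(130.35/31.653)
    = 0.52335 × 0.6147 = 0.3217 m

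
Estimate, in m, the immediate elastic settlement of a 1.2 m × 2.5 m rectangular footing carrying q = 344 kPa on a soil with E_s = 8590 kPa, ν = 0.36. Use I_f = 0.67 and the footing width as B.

Immediate (elastic) settlement: S_e = q·B·(1−ν²)/E_s · I_f.
S_e = 344 × 1.2 × (1 − 0.36²) / 8590 × 0.67
    = 344 × 1.2 × 0.8704 / 8590 × 0.67
    = 0.02802 m

S_e ≈ 0.028 m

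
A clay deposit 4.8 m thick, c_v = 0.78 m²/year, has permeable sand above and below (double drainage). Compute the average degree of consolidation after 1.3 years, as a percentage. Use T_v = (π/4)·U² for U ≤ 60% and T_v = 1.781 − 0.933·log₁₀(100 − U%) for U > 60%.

Drainage path length: H_d = H/2 = 2.4 m (double drainage).
T_v = c_v·t/H_d² = 0.78×1.3/2.4² = 0.17604.
T_v = 0.17604 corresponds to the U ≤ 60% branch:
U = √(4T_v/π) = 0.4734

U ≈ 47.3 %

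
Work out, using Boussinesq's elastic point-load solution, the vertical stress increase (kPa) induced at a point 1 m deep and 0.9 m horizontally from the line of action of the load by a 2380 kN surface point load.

Δσ_z ≈ 258 kPa

Boussinesq vertical stress below a point load on an elastic half-space:
Δσ_z = 3P/(2πz²) · [1 + (r/z)²]^(−5/2)
r/z = 0.9/1 = 0.9; [1+(r/z)²]^(−5/2) = 0.22688.
Δσ_z = 3×2380/(2π×1²) × 0.22688 = 1136.4 × 0.22688 = 257.8 kPa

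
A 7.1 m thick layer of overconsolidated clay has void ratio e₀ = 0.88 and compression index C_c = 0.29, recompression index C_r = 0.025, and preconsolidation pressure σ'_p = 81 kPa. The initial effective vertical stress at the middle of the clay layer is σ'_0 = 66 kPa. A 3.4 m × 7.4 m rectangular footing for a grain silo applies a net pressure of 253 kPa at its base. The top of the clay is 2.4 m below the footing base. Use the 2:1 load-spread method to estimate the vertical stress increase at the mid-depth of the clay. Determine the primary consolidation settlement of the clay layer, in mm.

S_c ≈ 183 mm

Mid-depth of clay below the footing base: z = 2.4 + 7.1/2 = 5.95 m.
Stress increase at mid-clay by the 2:1 spreading method:
Δσ = qBL/((B+z)(L+z)) = 253×3.4×7.4/((3.4+5.95)(7.4+5.95)) = 50.996 kPa
Final effective stress: σ'_f = 66 + 50.996 = 117 kPa.
σ'_f = 117 > σ'_p = 81 kPa, so the stress path crosses the preconsolidation pressure — recompression up to σ'_p, then virgin compression beyond:
S_c = H/(1+e₀)·[C_r·log₁₀(σ'_p/σ'_0) + C_c·log₁₀(σ'_f/σ'_p)]
    = 7.1/1.88 × [0.025×log₁₀(81/66) + 0.29×log₁₀(117/81)]
    = 3.7766 × [0.0022235 + 0.046313] = 0.1833 m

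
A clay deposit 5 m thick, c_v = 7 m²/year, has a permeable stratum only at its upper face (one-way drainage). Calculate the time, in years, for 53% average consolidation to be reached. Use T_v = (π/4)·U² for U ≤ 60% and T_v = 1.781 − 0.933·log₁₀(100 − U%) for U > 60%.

Drainage path length: H_d = H = 5 m (single drainage).
U ≤ 60%: T_v = (π/4)·U² = (π/4)×0.53² = 0.22062.
t = T_v·H_d²/c_v = 0.22062×5²/7 = 0.7879 years.

t ≈ 0.788 years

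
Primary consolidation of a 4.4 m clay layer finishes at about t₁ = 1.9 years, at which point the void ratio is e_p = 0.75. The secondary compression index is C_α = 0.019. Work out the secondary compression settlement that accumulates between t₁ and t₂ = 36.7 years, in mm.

S_s ≈ 61.4 mm

Secondary compression: S_s = C_α·H/(1+e_p)·log₁₀(t₂/t₁)
S_s = 0.019×4.4/(1+0.75)×log₁₀(36.7/1.9)
    = 0.04777 × 1.286 = 0.06143 m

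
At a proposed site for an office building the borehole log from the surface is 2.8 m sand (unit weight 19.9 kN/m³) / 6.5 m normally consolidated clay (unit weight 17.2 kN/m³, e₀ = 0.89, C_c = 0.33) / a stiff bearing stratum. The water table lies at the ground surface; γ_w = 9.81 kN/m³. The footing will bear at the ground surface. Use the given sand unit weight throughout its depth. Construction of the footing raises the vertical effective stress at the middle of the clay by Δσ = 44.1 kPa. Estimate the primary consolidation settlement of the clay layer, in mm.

S_c ≈ 302 mm

Mid-depth of clay below the ground surface: z = 2.8 + 6.5/2 = 6.05 m.
Total vertical stress at mid-clay: σ_v = 19.9×2.8 + 17.2×3.25 = 111.62 kPa.
Pore pressure: u = 9.81×(6.05 − 0) = 59.351 kPa.
Initial effective stress: σ'_0 = σ_v − u = 111.62 − 59.351 = 52.269 kPa.
Final effective stress: σ'_f = σ'_0 + Δσ = 52.269 + 44.1 = 96.369 kPa.
Normally consolidated clay, so the full stress increment lies on the virgin compression line:
S_c = C_c·H/(1+e₀)·log₁₀(σ'_f/σ'_0) = 0.33×6.5/(1+0.89)×log₁₀(96.369/52.269)
    = 1.1349 × 0.26569 = 0.3015 m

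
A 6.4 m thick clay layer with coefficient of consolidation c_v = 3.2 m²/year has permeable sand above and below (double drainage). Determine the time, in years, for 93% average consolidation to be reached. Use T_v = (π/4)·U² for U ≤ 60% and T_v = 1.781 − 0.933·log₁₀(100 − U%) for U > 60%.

Drainage path length: H_d = H/2 = 3.2 m (double drainage).
U > 60%: T_v = 1.781 − 0.933·log₁₀(100 − 93) = 0.99252.
t = T_v·H_d²/c_v = 0.99252×3.2²/3.2 = 3.176 years.

t ≈ 3.18 years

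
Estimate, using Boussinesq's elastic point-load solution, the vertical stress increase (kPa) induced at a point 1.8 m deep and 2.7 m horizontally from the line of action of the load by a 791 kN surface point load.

Δσ_z ≈ 6.12 kPa

Boussinesq vertical stress below a point load on an elastic half-space:
Δσ_z = 3P/(2πz²) · [1 + (r/z)²]^(−5/2)
r/z = 2.7/1.8 = 1.5; [1+(r/z)²]^(−5/2) = 0.052516.
Δσ_z = 3×791/(2π×1.8²) × 0.052516 = 116.57 × 0.052516 = 6.122 kPa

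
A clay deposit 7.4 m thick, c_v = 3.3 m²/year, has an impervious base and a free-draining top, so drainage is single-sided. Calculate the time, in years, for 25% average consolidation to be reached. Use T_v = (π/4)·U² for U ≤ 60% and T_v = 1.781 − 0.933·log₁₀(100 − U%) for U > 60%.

Drainage path length: H_d = H = 7.4 m (single drainage).
U ≤ 60%: T_v = (π/4)·U² = (π/4)×0.25² = 0.049087.
t = T_v·H_d²/c_v = 0.049087×7.4²/3.3 = 0.8145 years.

t ≈ 0.815 years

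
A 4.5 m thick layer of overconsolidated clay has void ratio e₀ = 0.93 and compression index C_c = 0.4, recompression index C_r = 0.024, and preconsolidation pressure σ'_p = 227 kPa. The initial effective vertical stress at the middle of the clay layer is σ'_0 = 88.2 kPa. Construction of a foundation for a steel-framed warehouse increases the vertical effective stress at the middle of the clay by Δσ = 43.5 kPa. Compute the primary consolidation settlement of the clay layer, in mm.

S_c ≈ 9.74 mm

Final effective stress: σ'_f = 88.2 + 43.5 = 131.7 kPa.
σ'_f = 131.7 ≤ σ'_p = 227 kPa, so the clay remains overconsolidated and only the recompression index applies:
S_c = C_r·H/(1+e₀)·log₁₀(σ'_f/σ'_0) = 0.024×4.5/1.93×log₁₀(131.7/88.2)
    = 0.055958 × 0.17412 = 0.009743 m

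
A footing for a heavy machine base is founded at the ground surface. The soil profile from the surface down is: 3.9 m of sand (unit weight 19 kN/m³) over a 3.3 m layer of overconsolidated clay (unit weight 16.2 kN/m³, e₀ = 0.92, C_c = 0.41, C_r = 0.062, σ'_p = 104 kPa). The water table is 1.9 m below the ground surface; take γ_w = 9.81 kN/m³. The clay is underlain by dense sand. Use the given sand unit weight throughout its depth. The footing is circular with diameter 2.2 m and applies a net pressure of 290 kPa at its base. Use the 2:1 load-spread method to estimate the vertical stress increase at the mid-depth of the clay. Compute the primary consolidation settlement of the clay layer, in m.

Mid-depth of clay below the ground surface: z = 3.9 + 3.3/2 = 5.55 m.
Total vertical stress at mid-clay: σ_v = 19×3.9 + 16.2×1.65 = 100.83 kPa.
Pore pressure: u = 9.81×(5.55 − 1.9) = 35.806 kPa.
Initial effective stress: σ'_0 = σ_v − u = 100.83 − 35.806 = 65.024 kPa.
Stress increase at mid-clay by the 2:1 spreading method:
Δσ ≈ qD²/(D+z)² = 290×2.2²/(2.2+5.55)² = 23.369 kPa
Final effective stress: σ'_f = 65.024 + 23.369 = 88.393 kPa.
σ'_f = 88.393 ≤ σ'_p = 104 kPa, so the clay remains overconsolidated and only the recompression index applies:
S_c = C_r·H/(1+e₀)·log₁₀(σ'_f/σ'_0) = 0.062×3.3/1.92×log₁₀(88.393/65.024)
    = 0.10657 × 0.13334 = 0.01421 m

S_c ≈ 0.0142 m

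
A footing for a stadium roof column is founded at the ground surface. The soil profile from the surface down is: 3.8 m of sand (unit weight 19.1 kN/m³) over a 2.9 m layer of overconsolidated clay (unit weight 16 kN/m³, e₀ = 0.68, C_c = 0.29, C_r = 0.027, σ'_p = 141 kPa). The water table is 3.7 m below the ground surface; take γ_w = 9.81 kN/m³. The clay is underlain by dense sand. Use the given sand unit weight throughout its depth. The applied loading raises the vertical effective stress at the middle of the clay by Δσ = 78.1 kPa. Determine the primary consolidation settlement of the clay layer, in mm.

S_c ≈ 37 mm

Mid-depth of clay below the ground surface: z = 3.8 + 2.9/2 = 5.25 m.
Total vertical stress at mid-clay: σ_v = 19.1×3.8 + 16×1.45 = 95.78 kPa.
Pore pressure: u = 9.81×(5.25 − 3.7) = 15.206 kPa.
Initial effective stress: σ'_0 = σ_v − u = 95.78 − 15.206 = 80.574 kPa.
Final effective stress: σ'_f = 80.574 + 78.1 = 158.67 kPa.
σ'_f = 158.67 > σ'_p = 141 kPa, so the stress path crosses the preconsolidation pressure — recompression up to σ'_p, then virgin compression beyond:
S_c = H/(1+e₀)·[C_r·log₁₀(σ'_p/σ'_0) + C_c·log₁₀(σ'_f/σ'_p)]
    = 2.9/1.68 × [0.027×log₁₀(141/80.574) + 0.29×log₁₀(158.67/141)]
    = 1.7262 × [0.0065617 + 0.01487] = 0.037 m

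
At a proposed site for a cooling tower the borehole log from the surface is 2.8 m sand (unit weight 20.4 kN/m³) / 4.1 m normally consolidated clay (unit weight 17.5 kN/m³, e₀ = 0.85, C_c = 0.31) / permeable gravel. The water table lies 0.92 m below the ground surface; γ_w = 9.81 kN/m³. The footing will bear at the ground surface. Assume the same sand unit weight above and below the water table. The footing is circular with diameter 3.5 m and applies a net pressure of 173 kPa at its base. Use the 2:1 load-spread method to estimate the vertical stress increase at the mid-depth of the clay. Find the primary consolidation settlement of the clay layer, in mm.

S_c ≈ 132 mm

Mid-depth of clay below the ground surface: z = 2.8 + 4.1/2 = 4.85 m.
Total vertical stress at mid-clay: σ_v = 20.4×2.8 + 17.5×2.05 = 92.995 kPa.
Pore pressure: u = 9.81×(4.85 − 0.92) = 38.553 kPa.
Initial effective stress: σ'_0 = σ_v − u = 92.995 − 38.553 = 54.442 kPa.
Stress increase at mid-clay by the 2:1 spreading method:
Δσ ≈ qD²/(D+z)² = 173×3.5²/(3.5+4.85)² = 30.395 kPa
Final effective stress: σ'_f = σ'_0 + Δσ = 54.442 + 30.395 = 84.837 kPa.
Normally consolidated clay, so the full stress increment lies on the virgin compression line:
S_c = C_c·H/(1+e₀)·log₁₀(σ'_f/σ'_0) = 0.31×4.1/(1+0.85)×log₁₀(84.837/54.442)
    = 0.68703 × 0.19265 = 0.1324 m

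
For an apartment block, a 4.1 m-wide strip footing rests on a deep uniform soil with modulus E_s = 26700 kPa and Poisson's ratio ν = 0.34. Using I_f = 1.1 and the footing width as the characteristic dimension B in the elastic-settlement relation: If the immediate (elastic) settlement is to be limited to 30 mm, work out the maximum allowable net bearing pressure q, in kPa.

S_e = q·B·(1−ν²)/E_s · I_f  ⇒  q = S_e·E_s / (B·(1−ν²)·I_f).
q = 0.03 × 26700 / (4.1 × 0.8844 × 1.1) = 200.8 kPa

q ≈ 201 kPa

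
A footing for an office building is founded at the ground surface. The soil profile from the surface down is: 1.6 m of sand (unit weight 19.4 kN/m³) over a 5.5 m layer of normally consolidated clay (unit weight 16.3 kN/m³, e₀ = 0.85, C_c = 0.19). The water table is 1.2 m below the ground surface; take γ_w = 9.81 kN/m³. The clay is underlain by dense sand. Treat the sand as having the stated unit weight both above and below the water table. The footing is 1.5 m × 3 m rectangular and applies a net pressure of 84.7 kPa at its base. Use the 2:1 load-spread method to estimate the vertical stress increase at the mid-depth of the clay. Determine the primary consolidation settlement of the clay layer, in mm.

S_c ≈ 44.1 mm

Mid-depth of clay below the ground surface: z = 1.6 + 5.5/2 = 4.35 m.
Total vertical stress at mid-clay: σ_v = 19.4×1.6 + 16.3×2.75 = 75.865 kPa.
Pore pressure: u = 9.81×(4.35 − 1.2) = 30.902 kPa.
Initial effective stress: σ'_0 = σ_v − u = 75.865 − 30.902 = 44.963 kPa.
Stress increase at mid-clay by the 2:1 spreading method:
Δσ = qBL/((B+z)(L+z)) = 84.7×1.5×3/((1.5+4.35)(3+4.35)) = 8.8645 kPa
Final effective stress: σ'_f = σ'_0 + Δσ = 44.963 + 8.8645 = 53.828 kPa.
Normally consolidated clay, so the full stress increment lies on the virgin compression line:
S_c = C_c·H/(1+e₀)·log₁₀(σ'_f/σ'_0) = 0.19×5.5/(1+0.85)×log₁₀(53.828/44.963)
    = 0.56486 × 0.078153 = 0.04415 m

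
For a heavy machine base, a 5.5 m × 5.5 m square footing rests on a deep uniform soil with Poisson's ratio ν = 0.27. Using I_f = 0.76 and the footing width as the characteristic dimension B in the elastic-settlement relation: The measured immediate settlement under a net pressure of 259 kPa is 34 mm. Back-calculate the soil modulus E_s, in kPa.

S_e = q·B·(1−ν²)/E_s · I_f  ⇒  E_s = q·B·(1−ν²)·I_f / S_e.
E_s = 259 × 5.5 × 0.9271 × 0.76 / 0.034 = 29520 kPa

E_s ≈ 29500 kPa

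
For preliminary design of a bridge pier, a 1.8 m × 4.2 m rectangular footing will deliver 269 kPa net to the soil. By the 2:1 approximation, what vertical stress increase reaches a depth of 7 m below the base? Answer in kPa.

By the 2:1 method the load spreads at 1 horizontal : 2 vertical, so at depth z the loaded area has grown by z in each plan dimension:
Δσ = qBL/((B+z)(L+z)) = 269×1.8×4.2/((1.8+7)(4.2+7)) = 20.634 kPa

Δσ_z ≈ 20.6 kPa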